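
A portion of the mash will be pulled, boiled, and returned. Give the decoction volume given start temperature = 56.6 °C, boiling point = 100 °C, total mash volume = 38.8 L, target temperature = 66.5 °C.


V_dec = V_total·(T_target − T_start)/(T_boil − T_start)
V_dec = 38.8·(66.5 − 56.6)/(100 − 56.6)

8.8507 L


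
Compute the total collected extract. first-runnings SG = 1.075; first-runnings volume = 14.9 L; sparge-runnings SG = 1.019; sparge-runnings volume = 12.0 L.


total = Σ (SG_i − 1)·1000·V_i
first = (1.075 − 1)·1000·14.9 = 1117.5000
sparge = (1.019 − 1)·1000·12.0 = 228.0000
total = 1117.5000 + 228.0000

1345.5000 gravity·L


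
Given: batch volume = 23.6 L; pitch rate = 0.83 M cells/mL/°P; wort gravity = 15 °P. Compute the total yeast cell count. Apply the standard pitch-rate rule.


cells (billions) = rate · V_L · °P
cells = 0.83 · 23.6 · 15

293.8200 billion cells


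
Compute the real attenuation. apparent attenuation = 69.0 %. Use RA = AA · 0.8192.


RA = 69.0 · 0.8192

56.5248 %


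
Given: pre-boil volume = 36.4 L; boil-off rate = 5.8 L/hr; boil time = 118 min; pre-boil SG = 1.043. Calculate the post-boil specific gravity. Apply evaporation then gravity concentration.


V_post = V_pre − rate·(t/60);  SG_post = 1 + (SG_pre−1)·V_pre/V_post
V_post = 36.4 − 5.8·(118/60) = 24.9933
SG_post = 1 + (1.043 − 1)·36.4/24.9933

1.0626


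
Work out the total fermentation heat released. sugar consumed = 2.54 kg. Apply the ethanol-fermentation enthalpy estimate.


Q = m_sugar · 590 kJ/kg
Q = 2.54 · 590

1498.6000 kJ


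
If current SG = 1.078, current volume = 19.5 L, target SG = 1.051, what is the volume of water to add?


V_water = V·((SG_curr − 1)/(SG_target − 1) − 1)
V_water = 19.5·((1.078 − 1)/(1.051 − 1) − 1)

10.3235 L


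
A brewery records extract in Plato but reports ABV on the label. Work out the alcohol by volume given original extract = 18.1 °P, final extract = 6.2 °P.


SG = 259/(259 − P);  ABV = (OG − FG)·131.25
OG = 259/(259 − 18.1) = 1.0751
FG = 259/(259 − 6.2) = 1.0245
ABV = (1.0751 − 1.0245)·131.25

6.6425 % ABV


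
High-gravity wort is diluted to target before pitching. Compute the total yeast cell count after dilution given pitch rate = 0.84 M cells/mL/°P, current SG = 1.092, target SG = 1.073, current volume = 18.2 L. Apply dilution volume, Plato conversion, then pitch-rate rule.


V_w = V·((SG_c−1)/(SG_t−1)−1);  °P = 259 − 259/SG_t;  cells = rate·(V+V_w)·°P
V_w = 18.2·((1.092−1)/(1.073−1)−1) = 4.7370
V_final = 18.2 + 4.7370 = 22.9370
°P = 259 − 259/1.073 = 17.6207
cells = 0.84·22.9370·17.6207

339.4990 billion cells


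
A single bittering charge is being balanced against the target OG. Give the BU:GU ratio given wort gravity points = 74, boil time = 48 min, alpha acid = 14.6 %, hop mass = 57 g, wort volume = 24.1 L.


U = 1.65·0.000125^(GP/1000)·(1−e^(−0.04t))/4.15;  IBU = (α/100)·m·U·1000/V;  BU:GU = IBU/GP
U = 1.65·0.000125^(74/1000)·(1−e^(−0.04·48))/4.15 = 0.1745
IBU = (14.6/100)·57·0.1745·1000/24.1 = 60.2514
BU:GU = 60.2514/74

0.8142


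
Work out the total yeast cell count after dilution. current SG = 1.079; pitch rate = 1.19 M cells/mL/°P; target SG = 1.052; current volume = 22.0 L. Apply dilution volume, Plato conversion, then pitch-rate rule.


V_w = V·((SG_c−1)/(SG_t−1)−1);  °P = 259 − 259/SG_t;  cells = rate·(V+V_w)·°P
V_w = 22.0·((1.079−1)/(1.052−1)−1) = 11.4231
V_final = 22.0 + 11.4231 = 33.4231
°P = 259 − 259/1.052 = 12.8023
cells = 1.19·33.4231·12.8023

509.1910 billion cells


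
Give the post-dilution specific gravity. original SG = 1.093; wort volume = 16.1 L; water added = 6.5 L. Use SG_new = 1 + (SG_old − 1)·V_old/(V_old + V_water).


pts = (1.093 − 1)·1000·16.1/(16.1 + 6.5) = 66.2522
SG_new = 1 + 66.2522/1000

1.0663


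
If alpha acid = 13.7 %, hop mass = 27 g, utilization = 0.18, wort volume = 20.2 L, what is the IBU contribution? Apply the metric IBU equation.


IBU = (α/100)·mass·U·1000 / V
IBU = (13.7/100)·27·0.18·1000 / 20.2

32.9614 IBU


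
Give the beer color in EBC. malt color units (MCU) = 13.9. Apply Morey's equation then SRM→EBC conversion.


SRM = 1.4922·MCU^0.6859;  EBC = SRM·1.97
SRM = 1.4922·13.9^0.6859 = 9.0745
EBC = 9.0745·1.97

17.8767 EBC


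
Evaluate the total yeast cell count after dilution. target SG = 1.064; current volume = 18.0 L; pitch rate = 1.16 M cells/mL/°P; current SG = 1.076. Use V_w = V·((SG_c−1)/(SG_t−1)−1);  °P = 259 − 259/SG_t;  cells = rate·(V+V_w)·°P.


V_w = 18.0·((1.076−1)/(1.064−1)−1) = 3.3750
V_final = 18.0 + 3.3750 = 21.3750
°P = 259 − 259/1.064 = 15.5789
cells = 1.16·21.3750·15.5789

386.2800 billion cells


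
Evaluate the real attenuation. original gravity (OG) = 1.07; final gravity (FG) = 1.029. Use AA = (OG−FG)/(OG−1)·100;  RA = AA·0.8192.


AA = (1.07 − 1.029)/(1.07 − 1)·100 = 58.5714
RA = 58.5714·0.8192

47.9817 %


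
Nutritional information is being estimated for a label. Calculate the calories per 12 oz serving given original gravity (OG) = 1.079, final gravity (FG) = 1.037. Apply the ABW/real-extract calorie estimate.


ABW = (OG−FG)·131.25·0.79/FG;  °P = 259 − 259/SG (for OG→OE and FG→AE);  RE = 0.1808·OE + 0.8192·AE;  Cal = (6.9·ABW + 4·(RE−0.1))·FG·3.55
ABW = (1.079 − 1.037)·131.25·0.79/1.037 = 4.1995
OE = 259 − 259/1.079 = 18.9629 °P
AE = 259 − 259/1.037 = 9.2411 °P
RE = 0.1808·18.9629 + 0.8192·9.2411 = 10.9988 °P
Cal = (6.9·4.1995 + 4·(10.9988−0.1))·1.037·3.55

267.1617 kcal


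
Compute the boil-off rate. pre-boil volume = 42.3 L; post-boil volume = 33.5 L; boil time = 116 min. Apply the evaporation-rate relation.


rate = (V_pre − V_post) / (t_min/60)
rate = (42.3 − 33.5) / (116/60)

4.5517 L/hr


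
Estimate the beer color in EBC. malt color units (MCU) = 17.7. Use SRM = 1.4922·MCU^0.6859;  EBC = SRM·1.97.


SRM = 1.4922·17.7^0.6859 = 10.7106
EBC = 10.7106·1.97

21.0998 EBC


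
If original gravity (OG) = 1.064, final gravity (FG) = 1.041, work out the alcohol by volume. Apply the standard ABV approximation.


ABV = (OG − FG) · 131.25
ABV = (1.064 − 1.041) · 131.25

3.0188 % ABV


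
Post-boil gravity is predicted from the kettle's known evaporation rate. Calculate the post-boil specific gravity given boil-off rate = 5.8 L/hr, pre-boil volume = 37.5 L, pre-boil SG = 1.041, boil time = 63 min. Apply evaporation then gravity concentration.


V_post = V_pre − rate·(t/60);  SG_post = 1 + (SG_pre−1)·V_pre/V_post
V_post = 37.5 − 5.8·(63/60) = 31.4100
SG_post = 1 + (1.041 − 1)·37.5/31.4100

1.0489


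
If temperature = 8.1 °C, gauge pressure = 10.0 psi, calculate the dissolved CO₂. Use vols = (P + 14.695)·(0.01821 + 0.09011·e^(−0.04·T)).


vols = (10.0 + 14.695)·(0.01821 + 0.09011·e^(−0.04·8.1))

2.0591 volumes


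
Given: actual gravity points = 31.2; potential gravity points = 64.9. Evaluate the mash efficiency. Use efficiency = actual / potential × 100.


efficiency = 31.2 / 64.9 × 100

48.0740 %


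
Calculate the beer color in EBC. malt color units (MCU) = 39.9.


SRM = 1.4922·MCU^0.6859;  EBC = SRM·1.97
SRM = 1.4922·39.9^0.6859 = 18.7040
EBC = 18.7040·1.97

36.8469 EBC


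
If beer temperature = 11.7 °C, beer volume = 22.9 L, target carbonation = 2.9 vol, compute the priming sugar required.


residual = 14.695·(0.01821 + 0.09011·e^(−0.04·T));  sugar = (target − residual)·4.0·V
residual = 14.695·(0.01821 + 0.09011·e^(−0.04·11.7)) = 1.0969
sugar = (2.9 − 1.0969)·4.0·22.9

165.1676 g


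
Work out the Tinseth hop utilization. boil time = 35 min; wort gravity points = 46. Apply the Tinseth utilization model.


U = 1.65·0.000125^(GP/1000) · (1 − e^(−0.04·t))/4.15
bigness = 1.65·0.000125^(46/1000) = 1.0913
boil_factor = (1 − e^(−0.04·35))/4.15 = 0.1815
U = 1.0913 · 0.1815

0.1981


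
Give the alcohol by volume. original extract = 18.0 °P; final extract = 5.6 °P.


SG = 259/(259 − P);  ABV = (OG − FG)·131.25
OG = 259/(259 − 18.0) = 1.0747
FG = 259/(259 − 5.6) = 1.0221
ABV = (1.0747 − 1.0221)·131.25

6.9024 % ABV


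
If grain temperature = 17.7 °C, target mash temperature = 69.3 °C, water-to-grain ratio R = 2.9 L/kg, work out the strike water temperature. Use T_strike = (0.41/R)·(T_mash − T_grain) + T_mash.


T_strike = (0.41/2.9)·(69.3 − 17.7) + 69.3

76.5952 °C


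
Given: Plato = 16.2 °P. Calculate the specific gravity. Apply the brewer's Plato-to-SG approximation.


SG = 259/(259 − P)
SG = 259/(259 − 16.2)

1.0667


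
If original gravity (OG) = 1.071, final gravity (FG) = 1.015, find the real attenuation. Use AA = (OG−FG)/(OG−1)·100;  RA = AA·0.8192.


AA = (1.071 − 1.015)/(1.071 − 1)·100 = 78.8732
RA = 78.8732·0.8192

64.6130 %


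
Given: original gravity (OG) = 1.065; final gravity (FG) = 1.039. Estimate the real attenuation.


AA = (OG−FG)/(OG−1)·100;  RA = AA·0.8192
AA = (1.065 − 1.039)/(1.065 − 1)·100 = 40.0000
RA = 40.0000·0.8192

32.7680 %


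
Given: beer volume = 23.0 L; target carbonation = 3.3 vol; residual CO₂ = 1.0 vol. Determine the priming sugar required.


sugar = (target − residual)·4.0·V
sugar = (3.3 − 1.0)·4.0·23.0

211.6000 g


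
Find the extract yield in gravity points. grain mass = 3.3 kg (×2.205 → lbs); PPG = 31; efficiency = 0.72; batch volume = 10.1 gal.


points = lbs × PPG × eff / vol
lbs = 3.3 × 2.205 = 7.2765
points = 7.2765 × 31 × 0.72 / 10.1

16.0803 points


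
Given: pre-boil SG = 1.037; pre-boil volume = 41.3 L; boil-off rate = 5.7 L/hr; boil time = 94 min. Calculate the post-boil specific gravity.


V_post = V_pre − rate·(t/60);  SG_post = 1 + (SG_pre−1)·V_pre/V_post
V_post = 41.3 − 5.7·(94/60) = 32.3700
SG_post = 1 + (1.037 − 1)·41.3/32.3700

1.0472


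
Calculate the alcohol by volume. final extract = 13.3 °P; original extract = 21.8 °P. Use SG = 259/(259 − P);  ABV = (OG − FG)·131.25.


OG = 259/(259 − 21.8) = 1.0919
FG = 259/(259 − 13.3) = 1.0541
ABV = (1.0919 − 1.0541)·131.25

4.9579 % ABV


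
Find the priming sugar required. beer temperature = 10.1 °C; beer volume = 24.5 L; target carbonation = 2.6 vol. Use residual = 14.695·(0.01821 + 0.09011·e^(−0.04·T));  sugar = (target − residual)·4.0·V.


residual = 14.695·(0.01821 + 0.09011·e^(−0.04·10.1)) = 1.1517
sugar = (2.6 − 1.1517)·4.0·24.5

141.9365 g


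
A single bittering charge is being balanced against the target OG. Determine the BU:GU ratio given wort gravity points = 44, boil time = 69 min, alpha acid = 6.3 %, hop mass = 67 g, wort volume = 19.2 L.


U = 1.65·0.000125^(GP/1000)·(1−e^(−0.04t))/4.15;  IBU = (α/100)·m·U·1000/V;  BU:GU = IBU/GP
U = 1.65·0.000125^(44/1000)·(1−e^(−0.04·69))/4.15 = 0.2508
IBU = (6.3/100)·67·0.2508·1000/19.2 = 55.1339
BU:GU = 55.1339/44

1.2530


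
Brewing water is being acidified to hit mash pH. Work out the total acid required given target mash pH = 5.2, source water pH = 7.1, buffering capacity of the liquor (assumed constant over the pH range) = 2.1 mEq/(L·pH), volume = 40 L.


acid = buffering capacity · (pH_source − pH_target) · V
acid = 2.1 · (7.1 − 5.2) · 40

159.6000 mEq


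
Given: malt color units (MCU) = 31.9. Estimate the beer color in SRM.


SRM = 1.4922 · MCU^0.6859
SRM = 1.4922 · 31.9^0.6859

16.0427 SRM


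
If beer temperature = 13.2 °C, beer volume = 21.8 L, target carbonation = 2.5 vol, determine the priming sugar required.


residual = 14.695·(0.01821 + 0.09011·e^(−0.04·T));  sugar = (target − residual)·4.0·V
residual = 14.695·(0.01821 + 0.09011·e^(−0.04·13.2)) = 1.0486
sugar = (2.5 − 1.0486)·4.0·21.8

126.5649 g


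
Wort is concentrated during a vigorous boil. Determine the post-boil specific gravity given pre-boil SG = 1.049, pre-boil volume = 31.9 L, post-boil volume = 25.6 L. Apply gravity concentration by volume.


SG_post = 1 + (SG_pre − 1)·V_pre/V_post
pts_pre = (1.049 − 1)·1000 = 49.0000
pts_post = 49.0000·31.9/25.6 = 61.0586
SG_post = 1 + 61.0586/1000

1.0611


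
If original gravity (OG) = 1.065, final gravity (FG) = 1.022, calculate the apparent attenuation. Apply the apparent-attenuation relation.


AA = (OG − FG)/(OG − 1) · 100
AA = (1.065 − 1.022)/(1.065 − 1) · 100

66.1538 %


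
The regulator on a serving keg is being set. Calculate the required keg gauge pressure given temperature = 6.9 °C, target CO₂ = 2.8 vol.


psi = vols/(0.01821 + 0.09011·e^(−0.04·T)) − 14.695
psi = 2.8/(0.01821 + 0.09011·e^(−0.04·6.9)) − 14.695

17.6426 psi


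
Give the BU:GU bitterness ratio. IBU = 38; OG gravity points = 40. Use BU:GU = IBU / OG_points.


BU:GU = 38 / 40

0.9500


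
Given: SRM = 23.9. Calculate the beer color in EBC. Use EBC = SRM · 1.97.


EBC = 23.9 · 1.97

47.0830 EBC


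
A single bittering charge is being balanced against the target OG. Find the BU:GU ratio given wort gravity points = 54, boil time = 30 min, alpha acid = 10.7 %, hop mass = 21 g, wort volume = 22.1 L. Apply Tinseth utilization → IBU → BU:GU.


U = 1.65·0.000125^(GP/1000)·(1−e^(−0.04t))/4.15;  IBU = (α/100)·m·U·1000/V;  BU:GU = IBU/GP
U = 1.65·0.000125^(54/1000)·(1−e^(−0.04·30))/4.15 = 0.1710
IBU = (10.7/100)·21·0.1710·1000/22.1 = 17.3875
BU:GU = 17.3875/54

0.3220


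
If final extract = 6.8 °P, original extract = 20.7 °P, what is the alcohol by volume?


SG = 259/(259 − P);  ABV = (OG − FG)·131.25
OG = 259/(259 − 20.7) = 1.0869
FG = 259/(259 − 6.8) = 1.0270
ABV = (1.0869 − 1.0270)·131.25

7.8622 % ABV


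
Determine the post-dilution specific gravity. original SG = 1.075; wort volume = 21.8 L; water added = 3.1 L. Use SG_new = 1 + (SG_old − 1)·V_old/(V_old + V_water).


pts = (1.075 − 1)·1000·21.8/(21.8 + 3.1) = 65.6627
SG_new = 1 + 65.6627/1000

1.0657


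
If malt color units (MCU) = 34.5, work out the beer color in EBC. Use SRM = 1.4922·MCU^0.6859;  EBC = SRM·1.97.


SRM = 1.4922·34.5^0.6859 = 16.9284
EBC = 16.9284·1.97

33.3490 EBC


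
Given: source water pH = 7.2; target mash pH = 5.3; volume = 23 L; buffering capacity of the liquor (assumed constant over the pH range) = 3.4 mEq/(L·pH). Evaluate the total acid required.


acid = buffering capacity · (pH_source − pH_target) · V
acid = 3.4 · (7.2 − 5.3) · 23

148.5800 mEq


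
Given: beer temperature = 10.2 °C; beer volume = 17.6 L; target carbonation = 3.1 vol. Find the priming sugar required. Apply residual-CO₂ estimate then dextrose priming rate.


residual = 14.695·(0.01821 + 0.09011·e^(−0.04·T));  sugar = (target − residual)·4.0·V
residual = 14.695·(0.01821 + 0.09011·e^(−0.04·10.2)) = 1.1481
sugar = (3.1 − 1.1481)·4.0·17.6

137.4110 g


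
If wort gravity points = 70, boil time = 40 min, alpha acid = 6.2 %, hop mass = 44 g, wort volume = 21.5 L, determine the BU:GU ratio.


U = 1.65·0.000125^(GP/1000)·(1−e^(−0.04t))/4.15;  IBU = (α/100)·m·U·1000/V;  BU:GU = IBU/GP
U = 1.65·0.000125^(70/1000)·(1−e^(−0.04·40))/4.15 = 0.1692
IBU = (6.2/100)·44·0.1692·1000/21.5 = 21.4627
BU:GU = 21.4627/70

0.3066


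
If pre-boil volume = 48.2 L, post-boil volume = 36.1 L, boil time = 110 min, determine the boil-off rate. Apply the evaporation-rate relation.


rate = (V_pre − V_post) / (t_min/60)
rate = (48.2 − 36.1) / (110/60)

6.6000 L/hr


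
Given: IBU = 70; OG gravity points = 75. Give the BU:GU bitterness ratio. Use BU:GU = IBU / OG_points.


BU:GU = 70 / 75

0.9333


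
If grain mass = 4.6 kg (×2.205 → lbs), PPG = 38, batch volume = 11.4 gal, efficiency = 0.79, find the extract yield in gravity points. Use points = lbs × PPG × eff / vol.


lbs = 4.6 × 2.205 = 10.1430
points = 10.1430 × 38 × 0.79 / 11.4

26.7099 points


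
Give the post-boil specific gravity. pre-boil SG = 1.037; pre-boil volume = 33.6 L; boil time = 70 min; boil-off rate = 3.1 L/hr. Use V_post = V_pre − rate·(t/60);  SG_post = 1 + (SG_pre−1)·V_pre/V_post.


V_post = 33.6 − 3.1·(70/60) = 29.9833
SG_post = 1 + (1.037 − 1)·33.6/29.9833

1.0415


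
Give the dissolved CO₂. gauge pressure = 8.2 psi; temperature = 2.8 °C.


vols = (P + 14.695)·(0.01821 + 0.09011·e^(−0.04·T))
vols = (8.2 + 14.695)·(0.01821 + 0.09011·e^(−0.04·2.8))

2.2614 volumes


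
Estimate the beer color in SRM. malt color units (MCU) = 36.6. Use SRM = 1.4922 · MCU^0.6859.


SRM = 1.4922 · 36.6^0.6859

17.6286 SRM


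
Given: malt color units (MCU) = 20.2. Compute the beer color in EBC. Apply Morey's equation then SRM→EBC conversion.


SRM = 1.4922·MCU^0.6859;  EBC = SRM·1.97
SRM = 1.4922·20.2^0.6859 = 11.7265
EBC = 11.7265·1.97

23.1012 EBC


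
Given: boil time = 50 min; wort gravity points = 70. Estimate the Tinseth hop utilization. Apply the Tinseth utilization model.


U = 1.65·0.000125^(GP/1000) · (1 − e^(−0.04·t))/4.15
bigness = 1.65·0.000125^(70/1000) = 0.8796
boil_factor = (1 − e^(−0.04·50))/4.15 = 0.2084
U = 0.8796 · 0.2084

0.1833


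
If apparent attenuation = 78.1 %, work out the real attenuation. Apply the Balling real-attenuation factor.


RA = AA · 0.8192
RA = 78.1 · 0.8192

63.9795 %


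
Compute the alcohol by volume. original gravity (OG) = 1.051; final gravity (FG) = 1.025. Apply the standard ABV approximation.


ABV = (OG − FG) · 131.25
ABV = (1.051 − 1.025) · 131.25

3.4125 % ABV


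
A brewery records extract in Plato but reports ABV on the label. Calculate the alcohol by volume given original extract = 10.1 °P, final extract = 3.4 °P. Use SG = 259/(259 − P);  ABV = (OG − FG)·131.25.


OG = 259/(259 − 10.1) = 1.0406
FG = 259/(259 − 3.4) = 1.0133
ABV = (1.0406 − 1.0133)·131.25

3.5800 % ABV


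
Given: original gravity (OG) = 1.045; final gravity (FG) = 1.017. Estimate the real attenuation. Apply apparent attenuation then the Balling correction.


AA = (OG−FG)/(OG−1)·100;  RA = AA·0.8192
AA = (1.045 − 1.017)/(1.045 − 1)·100 = 62.2222
RA = 62.2222·0.8192

50.9724 %


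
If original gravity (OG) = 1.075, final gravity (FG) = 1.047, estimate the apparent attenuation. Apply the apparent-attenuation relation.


AA = (OG − FG)/(OG − 1) · 100
AA = (1.075 − 1.047)/(1.075 − 1) · 100

37.3333 %


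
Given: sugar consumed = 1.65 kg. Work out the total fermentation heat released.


Q = m_sugar · 590 kJ/kg
Q = 1.65 · 590

973.5000 kJ


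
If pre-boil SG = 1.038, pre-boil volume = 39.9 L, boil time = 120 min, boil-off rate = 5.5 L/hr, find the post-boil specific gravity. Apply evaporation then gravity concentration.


V_post = V_pre − rate·(t/60);  SG_post = 1 + (SG_pre−1)·V_pre/V_post
V_post = 39.9 − 5.5·(120/60) = 28.9000
SG_post = 1 + (1.038 − 1)·39.9/28.9000

1.0525


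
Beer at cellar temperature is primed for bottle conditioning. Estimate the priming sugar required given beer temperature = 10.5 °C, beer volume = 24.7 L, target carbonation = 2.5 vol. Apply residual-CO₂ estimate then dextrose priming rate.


residual = 14.695·(0.01821 + 0.09011·e^(−0.04·T));  sugar = (target − residual)·4.0·V
residual = 14.695·(0.01821 + 0.09011·e^(−0.04·10.5)) = 1.1376
sugar = (2.5 − 1.1376)·4.0·24.7

134.6016 g


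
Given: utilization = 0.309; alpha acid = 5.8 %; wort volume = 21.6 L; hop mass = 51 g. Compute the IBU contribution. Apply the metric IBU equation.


IBU = (α/100)·mass·U·1000 / V
IBU = (5.8/100)·51·0.309·1000 / 21.6

42.3158 IBU


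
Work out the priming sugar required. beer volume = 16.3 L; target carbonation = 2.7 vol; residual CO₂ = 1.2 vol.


sugar = (target − residual)·4.0·V
sugar = (2.7 − 1.2)·4.0·16.3

97.8000 g


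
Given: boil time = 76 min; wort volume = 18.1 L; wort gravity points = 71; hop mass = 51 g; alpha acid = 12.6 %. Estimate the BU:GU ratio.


U = 1.65·0.000125^(GP/1000)·(1−e^(−0.04t))/4.15;  IBU = (α/100)·m·U·1000/V;  BU:GU = IBU/GP
U = 1.65·0.000125^(71/1000)·(1−e^(−0.04·76))/4.15 = 0.2000
IBU = (12.6/100)·51·0.2000·1000/18.1 = 71.0053
BU:GU = 71.0053/71

1.0001


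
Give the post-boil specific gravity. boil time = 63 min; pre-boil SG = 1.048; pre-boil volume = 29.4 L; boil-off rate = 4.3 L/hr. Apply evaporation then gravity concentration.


V_post = V_pre − rate·(t/60);  SG_post = 1 + (SG_pre−1)·V_pre/V_post
V_post = 29.4 − 4.3·(63/60) = 24.8850
SG_post = 1 + (1.048 − 1)·29.4/24.8850

1.0567


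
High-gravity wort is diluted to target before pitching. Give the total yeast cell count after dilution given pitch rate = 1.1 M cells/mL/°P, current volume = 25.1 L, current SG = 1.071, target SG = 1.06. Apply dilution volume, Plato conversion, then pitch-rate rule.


V_w = V·((SG_c−1)/(SG_t−1)−1);  °P = 259 − 259/SG_t;  cells = rate·(V+V_w)·°P
V_w = 25.1·((1.071−1)/(1.06−1)−1) = 4.6017
V_final = 25.1 + 4.6017 = 29.7017
°P = 259 − 259/1.06 = 14.6604
cells = 1.1·29.7017·14.6604

478.9814 billion cells


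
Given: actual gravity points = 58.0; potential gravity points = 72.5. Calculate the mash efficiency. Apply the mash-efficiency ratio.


efficiency = actual / potential × 100
efficiency = 58.0 / 72.5 × 100

80.0000 %


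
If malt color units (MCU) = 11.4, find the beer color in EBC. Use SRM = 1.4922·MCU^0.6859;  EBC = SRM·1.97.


SRM = 1.4922·11.4^0.6859 = 7.9206
EBC = 7.9206·1.97

15.6036 EBC


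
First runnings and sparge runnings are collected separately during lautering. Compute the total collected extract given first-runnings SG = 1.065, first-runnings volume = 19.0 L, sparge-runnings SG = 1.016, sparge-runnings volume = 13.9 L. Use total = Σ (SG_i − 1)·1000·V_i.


first = (1.065 − 1)·1000·19.0 = 1235.0000
sparge = (1.016 − 1)·1000·13.9 = 222.4000
total = 1235.0000 + 222.4000

1457.4000 gravity·L


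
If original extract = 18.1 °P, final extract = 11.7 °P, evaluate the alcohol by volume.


SG = 259/(259 − P);  ABV = (OG − FG)·131.25
OG = 259/(259 − 18.1) = 1.0751
FG = 259/(259 − 11.7) = 1.0473
ABV = (1.0751 − 1.0473)·131.25

3.6519 % ABV


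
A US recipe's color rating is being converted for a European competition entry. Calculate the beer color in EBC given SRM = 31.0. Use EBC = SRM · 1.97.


EBC = 31.0 · 1.97

61.0700 EBC


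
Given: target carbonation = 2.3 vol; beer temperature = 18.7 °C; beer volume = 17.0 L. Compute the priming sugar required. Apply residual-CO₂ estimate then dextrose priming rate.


residual = 14.695·(0.01821 + 0.09011·e^(−0.04·T));  sugar = (target − residual)·4.0·V
residual = 14.695·(0.01821 + 0.09011·e^(−0.04·18.7)) = 0.8943
sugar = (2.3 − 0.8943)·4.0·17.0

95.5849 g


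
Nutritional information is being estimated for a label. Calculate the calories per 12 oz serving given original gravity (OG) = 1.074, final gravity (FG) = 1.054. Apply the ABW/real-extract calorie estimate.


ABW = (OG−FG)·131.25·0.79/FG;  °P = 259 − 259/SG (for OG→OE and FG→AE);  RE = 0.1808·OE + 0.8192·AE;  Cal = (6.9·ABW + 4·(RE−0.1))·FG·3.55
ABW = (1.074 − 1.054)·131.25·0.79/1.054 = 1.9675
OE = 259 − 259/1.074 = 17.8454 °P
AE = 259 − 259/1.054 = 13.2694 °P
RE = 0.1808·17.8454 + 0.8192·13.2694 = 14.0968 °P
Cal = (6.9·1.9675 + 4·(14.0968−0.1))·1.054·3.55

260.2836 kcal


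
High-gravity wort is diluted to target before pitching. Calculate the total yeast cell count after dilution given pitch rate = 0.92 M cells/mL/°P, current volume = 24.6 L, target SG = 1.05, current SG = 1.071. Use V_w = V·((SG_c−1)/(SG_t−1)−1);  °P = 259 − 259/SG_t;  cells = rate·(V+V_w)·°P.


V_w = 24.6·((1.071−1)/(1.05−1)−1) = 10.3320
V_final = 24.6 + 10.3320 = 34.9320
°P = 259 − 259/1.05 = 12.3333
cells = 0.92·34.9320·12.3333

396.3618 billion cells


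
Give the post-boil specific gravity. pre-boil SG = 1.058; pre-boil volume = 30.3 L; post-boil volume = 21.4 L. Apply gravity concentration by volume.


SG_post = 1 + (SG_pre − 1)·V_pre/V_post
pts_pre = (1.058 − 1)·1000 = 58.0000
pts_post = 58.0000·30.3/21.4 = 82.1215
SG_post = 1 + 82.1215/1000

1.0821


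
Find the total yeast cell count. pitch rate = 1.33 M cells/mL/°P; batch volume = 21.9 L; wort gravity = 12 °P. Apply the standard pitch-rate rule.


cells (billions) = rate · V_L · °P
cells = 1.33 · 21.9 · 12

349.5240 billion cells


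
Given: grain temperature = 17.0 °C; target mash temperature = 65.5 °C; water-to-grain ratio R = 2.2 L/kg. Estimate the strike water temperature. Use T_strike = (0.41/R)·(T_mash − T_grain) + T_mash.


T_strike = (0.41/2.2)·(65.5 − 17.0) + 65.5

74.5386 °C


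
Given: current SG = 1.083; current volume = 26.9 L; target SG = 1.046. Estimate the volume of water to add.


V_water = V·((SG_curr − 1)/(SG_target − 1) − 1)
V_water = 26.9·((1.083 − 1)/(1.046 − 1) − 1)

21.6370 L


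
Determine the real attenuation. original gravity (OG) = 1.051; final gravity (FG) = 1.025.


AA = (OG−FG)/(OG−1)·100;  RA = AA·0.8192
AA = (1.051 − 1.025)/(1.051 − 1)·100 = 50.9804
RA = 50.9804·0.8192

41.7631 %


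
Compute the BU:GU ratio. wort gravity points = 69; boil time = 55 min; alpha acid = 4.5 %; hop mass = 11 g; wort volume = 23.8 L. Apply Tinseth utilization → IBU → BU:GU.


U = 1.65·0.000125^(GP/1000)·(1−e^(−0.04t))/4.15;  IBU = (α/100)·m·U·1000/V;  BU:GU = IBU/GP
U = 1.65·0.000125^(69/1000)·(1−e^(−0.04·55))/4.15 = 0.1902
IBU = (4.5/100)·11·0.1902·1000/23.8 = 3.9550
BU:GU = 3.9550/69

0.0573


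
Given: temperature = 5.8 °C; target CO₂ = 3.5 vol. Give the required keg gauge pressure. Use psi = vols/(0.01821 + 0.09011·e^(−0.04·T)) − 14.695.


psi = 3.5/(0.01821 + 0.09011·e^(−0.04·5.8)) − 14.695

24.3403 psi


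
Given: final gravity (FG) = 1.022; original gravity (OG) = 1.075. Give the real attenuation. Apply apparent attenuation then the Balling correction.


AA = (OG−FG)/(OG−1)·100;  RA = AA·0.8192
AA = (1.075 − 1.022)/(1.075 − 1)·100 = 70.6667
RA = 70.6667·0.8192

57.8901 %


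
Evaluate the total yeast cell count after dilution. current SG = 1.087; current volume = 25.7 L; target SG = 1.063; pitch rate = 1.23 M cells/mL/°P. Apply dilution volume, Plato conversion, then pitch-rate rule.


V_w = V·((SG_c−1)/(SG_t−1)−1);  °P = 259 − 259/SG_t;  cells = rate·(V+V_w)·°P
V_w = 25.7·((1.087−1)/(1.063−1)−1) = 9.7905
V_final = 25.7 + 9.7905 = 35.4905
°P = 259 − 259/1.063 = 15.3500
cells = 1.23·35.4905·15.3500

670.0759 billion cells


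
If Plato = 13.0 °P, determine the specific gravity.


SG = 259/(259 − P)
SG = 259/(259 − 13.0)

1.0528


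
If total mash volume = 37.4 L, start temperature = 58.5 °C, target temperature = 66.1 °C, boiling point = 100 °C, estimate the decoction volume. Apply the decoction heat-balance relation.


V_dec = V_total·(T_target − T_start)/(T_boil − T_start)
V_dec = 37.4·(66.1 − 58.5)/(100 − 58.5)

6.8492 L


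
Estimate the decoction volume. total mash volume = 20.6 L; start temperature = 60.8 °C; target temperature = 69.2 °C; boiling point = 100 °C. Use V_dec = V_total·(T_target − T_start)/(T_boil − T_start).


V_dec = 20.6·(69.2 − 60.8)/(100 − 60.8)

4.4143 L


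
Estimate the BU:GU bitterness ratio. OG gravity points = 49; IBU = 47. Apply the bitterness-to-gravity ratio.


BU:GU = IBU / OG_points
BU:GU = 47 / 49

0.9592


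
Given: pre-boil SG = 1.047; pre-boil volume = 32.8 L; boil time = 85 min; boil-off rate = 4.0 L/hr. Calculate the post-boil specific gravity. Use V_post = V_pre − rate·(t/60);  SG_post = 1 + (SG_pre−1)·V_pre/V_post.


V_post = 32.8 − 4.0·(85/60) = 27.1333
SG_post = 1 + (1.047 − 1)·32.8/27.1333

1.0568


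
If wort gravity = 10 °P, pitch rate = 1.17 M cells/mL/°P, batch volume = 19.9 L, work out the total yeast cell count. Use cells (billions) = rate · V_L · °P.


cells = 1.17 · 19.9 · 10

232.8300 billion cells


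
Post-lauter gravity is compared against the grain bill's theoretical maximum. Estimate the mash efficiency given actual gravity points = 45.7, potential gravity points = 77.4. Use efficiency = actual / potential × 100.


efficiency = 45.7 / 77.4 × 100

59.0439 %


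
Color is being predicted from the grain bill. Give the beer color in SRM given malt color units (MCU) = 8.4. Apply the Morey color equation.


SRM = 1.4922 · MCU^0.6859
SRM = 1.4922 · 8.4^0.6859

6.4238 SRM


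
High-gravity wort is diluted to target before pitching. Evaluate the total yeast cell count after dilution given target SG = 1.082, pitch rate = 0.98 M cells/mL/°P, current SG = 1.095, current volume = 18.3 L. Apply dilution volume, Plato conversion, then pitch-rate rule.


V_w = V·((SG_c−1)/(SG_t−1)−1);  °P = 259 − 259/SG_t;  cells = rate·(V+V_w)·°P
V_w = 18.3·((1.095−1)/(1.082−1)−1) = 2.9012
V_final = 18.3 + 2.9012 = 21.2012
°P = 259 − 259/1.082 = 19.6285
cells = 0.98·21.2012·19.6285

407.8245 billion cells


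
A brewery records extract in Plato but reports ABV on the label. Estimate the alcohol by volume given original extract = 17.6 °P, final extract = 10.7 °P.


SG = 259/(259 − P);  ABV = (OG − FG)·131.25
OG = 259/(259 − 17.6) = 1.0729
FG = 259/(259 − 10.7) = 1.0431
ABV = (1.0729 − 1.0431)·131.25

3.9132 % ABV


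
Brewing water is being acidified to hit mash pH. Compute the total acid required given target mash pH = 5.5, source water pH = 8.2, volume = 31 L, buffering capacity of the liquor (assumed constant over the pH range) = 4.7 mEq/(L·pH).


acid = buffering capacity · (pH_source − pH_target) · V
acid = 4.7 · (8.2 − 5.5) · 31

393.3900 mEq


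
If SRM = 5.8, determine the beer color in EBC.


EBC = SRM · 1.97
EBC = 5.8 · 1.97

11.4260 EBC


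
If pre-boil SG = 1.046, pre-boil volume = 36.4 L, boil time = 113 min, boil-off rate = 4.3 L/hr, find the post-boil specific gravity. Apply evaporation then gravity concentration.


V_post = V_pre − rate·(t/60);  SG_post = 1 + (SG_pre−1)·V_pre/V_post
V_post = 36.4 − 4.3·(113/60) = 28.3017
SG_post = 1 + (1.046 − 1)·36.4/28.3017

1.0592


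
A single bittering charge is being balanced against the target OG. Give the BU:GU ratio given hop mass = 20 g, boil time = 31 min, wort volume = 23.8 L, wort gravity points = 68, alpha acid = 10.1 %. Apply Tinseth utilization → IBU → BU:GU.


U = 1.65·0.000125^(GP/1000)·(1−e^(−0.04t))/4.15;  IBU = (α/100)·m·U·1000/V;  BU:GU = IBU/GP
U = 1.65·0.000125^(68/1000)·(1−e^(−0.04·31))/4.15 = 0.1533
IBU = (10.1/100)·20·0.1533·1000/23.8 = 13.0147
BU:GU = 13.0147/68

0.1914


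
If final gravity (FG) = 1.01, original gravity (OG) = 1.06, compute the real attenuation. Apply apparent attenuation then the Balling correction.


AA = (OG−FG)/(OG−1)·100;  RA = AA·0.8192
AA = (1.06 − 1.01)/(1.06 − 1)·100 = 83.3333
RA = 83.3333·0.8192

68.2667 %


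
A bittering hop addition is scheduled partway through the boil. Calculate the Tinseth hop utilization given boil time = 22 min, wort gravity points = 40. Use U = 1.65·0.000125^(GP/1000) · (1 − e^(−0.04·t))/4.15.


bigness = 1.65·0.000125^(40/1000) = 1.1518
boil_factor = (1 − e^(−0.04·22))/4.15 = 0.1410
U = 1.1518 · 0.1410

0.1624


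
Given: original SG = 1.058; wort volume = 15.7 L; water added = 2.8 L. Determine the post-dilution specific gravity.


SG_new = 1 + (SG_old − 1)·V_old/(V_old + V_water)
pts = (1.058 − 1)·1000·15.7/(15.7 + 2.8) = 49.2216
SG_new = 1 + 49.2216/1000

1.0492


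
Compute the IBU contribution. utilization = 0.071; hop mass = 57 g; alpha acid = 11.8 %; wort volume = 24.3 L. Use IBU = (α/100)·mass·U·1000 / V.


IBU = (11.8/100)·57·0.071·1000 / 24.3

19.6521 IBU


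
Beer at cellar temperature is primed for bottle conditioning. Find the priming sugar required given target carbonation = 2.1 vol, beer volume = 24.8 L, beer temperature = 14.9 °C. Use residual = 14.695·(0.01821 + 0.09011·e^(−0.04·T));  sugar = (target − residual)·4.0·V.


residual = 14.695·(0.01821 + 0.09011·e^(−0.04·14.9)) = 0.9972
sugar = (2.1 − 0.9972)·4.0·24.8

109.3951 g


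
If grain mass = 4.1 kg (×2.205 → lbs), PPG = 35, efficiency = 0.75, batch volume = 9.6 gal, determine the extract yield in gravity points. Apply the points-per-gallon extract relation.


points = lbs × PPG × eff / vol
lbs = 4.1 × 2.205 = 9.0405
points = 9.0405 × 35 × 0.75 / 9.6

24.7201 points


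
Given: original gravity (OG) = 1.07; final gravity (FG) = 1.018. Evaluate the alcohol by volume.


ABV = (OG − FG) · 131.25
ABV = (1.07 − 1.018) · 131.25

6.8250 % ABV


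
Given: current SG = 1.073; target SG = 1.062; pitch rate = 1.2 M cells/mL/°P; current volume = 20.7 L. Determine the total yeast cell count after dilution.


V_w = V·((SG_c−1)/(SG_t−1)−1);  °P = 259 − 259/SG_t;  cells = rate·(V+V_w)·°P
V_w = 20.7·((1.073−1)/(1.062−1)−1) = 3.6726
V_final = 20.7 + 3.6726 = 24.3726
°P = 259 − 259/1.062 = 15.1205
cells = 1.2·24.3726·15.1205

442.2315 billion cells


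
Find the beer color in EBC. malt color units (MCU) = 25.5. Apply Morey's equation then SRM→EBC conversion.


SRM = 1.4922·MCU^0.6859;  EBC = SRM·1.97
SRM = 1.4922·25.5^0.6859 = 13.7586
EBC = 13.7586·1.97

27.1044 EBC


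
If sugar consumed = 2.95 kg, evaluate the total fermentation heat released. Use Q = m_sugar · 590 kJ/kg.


Q = 2.95 · 590

1740.5000 kJ


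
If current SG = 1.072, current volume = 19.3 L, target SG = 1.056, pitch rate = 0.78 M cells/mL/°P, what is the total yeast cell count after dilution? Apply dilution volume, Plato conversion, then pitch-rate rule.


V_w = V·((SG_c−1)/(SG_t−1)−1);  °P = 259 − 259/SG_t;  cells = rate·(V+V_w)·°P
V_w = 19.3·((1.072−1)/(1.056−1)−1) = 5.5143
V_final = 19.3 + 5.5143 = 24.8143
°P = 259 − 259/1.056 = 13.7348
cells = 0.78·24.8143·13.7348

265.8400 billion cells


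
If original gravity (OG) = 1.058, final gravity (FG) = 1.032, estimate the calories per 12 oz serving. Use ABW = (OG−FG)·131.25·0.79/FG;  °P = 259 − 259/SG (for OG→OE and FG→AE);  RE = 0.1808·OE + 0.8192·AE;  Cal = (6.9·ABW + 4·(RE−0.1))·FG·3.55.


ABW = (1.058 − 1.032)·131.25·0.79/1.032 = 2.6123
OE = 259 − 259/1.058 = 14.1985 °P
AE = 259 − 259/1.032 = 8.0310 °P
RE = 0.1808·14.1985 + 0.8192·8.0310 = 9.1461 °P
Cal = (6.9·2.6123 + 4·(9.1461−0.1))·1.032·3.55

198.6005 kcal


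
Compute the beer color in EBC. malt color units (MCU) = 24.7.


SRM = 1.4922·MCU^0.6859;  EBC = SRM·1.97
SRM = 1.4922·24.7^0.6859 = 13.4610
EBC = 13.4610·1.97

26.5182 EBC


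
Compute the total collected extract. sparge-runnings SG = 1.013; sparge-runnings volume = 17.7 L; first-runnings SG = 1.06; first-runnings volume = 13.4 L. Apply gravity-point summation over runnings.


total = Σ (SG_i − 1)·1000·V_i
first = (1.06 − 1)·1000·13.4 = 804.0000
sparge = (1.013 − 1)·1000·17.7 = 230.1000
total = 804.0000 + 230.1000

1034.1000 gravity·L


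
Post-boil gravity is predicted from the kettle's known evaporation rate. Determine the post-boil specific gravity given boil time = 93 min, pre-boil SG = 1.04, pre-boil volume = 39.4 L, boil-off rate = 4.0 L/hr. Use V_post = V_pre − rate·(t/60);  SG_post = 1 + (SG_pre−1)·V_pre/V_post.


V_post = 39.4 − 4.0·(93/60) = 33.2000
SG_post = 1 + (1.04 − 1)·39.4/33.2000

1.0475


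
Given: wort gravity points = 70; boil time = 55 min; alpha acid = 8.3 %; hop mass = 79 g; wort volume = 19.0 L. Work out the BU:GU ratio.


U = 1.65·0.000125^(GP/1000)·(1−e^(−0.04t))/4.15;  IBU = (α/100)·m·U·1000/V;  BU:GU = IBU/GP
U = 1.65·0.000125^(70/1000)·(1−e^(−0.04·55))/4.15 = 0.1885
IBU = (8.3/100)·79·0.1885·1000/19.0 = 65.0383
BU:GU = 65.0383/70

0.9291


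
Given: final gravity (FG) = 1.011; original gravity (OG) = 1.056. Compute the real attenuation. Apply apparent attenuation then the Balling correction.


AA = (OG−FG)/(OG−1)·100;  RA = AA·0.8192
AA = (1.056 − 1.011)/(1.056 − 1)·100 = 80.3571
RA = 80.3571·0.8192

65.8286 %


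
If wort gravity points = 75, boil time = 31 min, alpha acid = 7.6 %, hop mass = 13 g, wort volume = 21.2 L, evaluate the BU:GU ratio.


U = 1.65·0.000125^(GP/1000)·(1−e^(−0.04t))/4.15;  IBU = (α/100)·m·U·1000/V;  BU:GU = IBU/GP
U = 1.65·0.000125^(75/1000)·(1−e^(−0.04·31))/4.15 = 0.1440
IBU = (7.6/100)·13·0.1440·1000/21.2 = 6.7106
BU:GU = 6.7106/75

0.0895


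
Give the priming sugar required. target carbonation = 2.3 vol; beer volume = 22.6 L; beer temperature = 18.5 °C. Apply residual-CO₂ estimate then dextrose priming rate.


residual = 14.695·(0.01821 + 0.09011·e^(−0.04·T));  sugar = (target − residual)·4.0·V
residual = 14.695·(0.01821 + 0.09011·e^(−0.04·18.5)) = 0.8994
sugar = (2.3 − 0.8994)·4.0·22.6

126.6166 g


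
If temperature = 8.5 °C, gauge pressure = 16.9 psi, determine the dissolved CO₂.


vols = (P + 14.695)·(0.01821 + 0.09011·e^(−0.04·T))
vols = (16.9 + 14.695)·(0.01821 + 0.09011·e^(−0.04·8.5))

2.6018 volumes


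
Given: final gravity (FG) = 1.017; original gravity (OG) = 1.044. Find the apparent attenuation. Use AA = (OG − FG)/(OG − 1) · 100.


AA = (1.044 − 1.017)/(1.044 − 1) · 100

61.3636 %


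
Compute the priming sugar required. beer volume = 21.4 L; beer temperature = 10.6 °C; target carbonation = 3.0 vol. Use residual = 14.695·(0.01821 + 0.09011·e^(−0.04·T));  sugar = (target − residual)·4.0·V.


residual = 14.695·(0.01821 + 0.09011·e^(−0.04·10.6)) = 1.1342
sugar = (3.0 − 1.1342)·4.0·21.4

159.7157 g


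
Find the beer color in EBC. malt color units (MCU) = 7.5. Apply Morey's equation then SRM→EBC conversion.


SRM = 1.4922·MCU^0.6859;  EBC = SRM·1.97
SRM = 1.4922·7.5^0.6859 = 5.9434
EBC = 5.9434·1.97

11.7084 EBC


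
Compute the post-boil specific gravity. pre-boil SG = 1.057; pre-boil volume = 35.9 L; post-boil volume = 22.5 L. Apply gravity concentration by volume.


SG_post = 1 + (SG_pre − 1)·V_pre/V_post
pts_pre = (1.057 − 1)·1000 = 57.0000
pts_post = 57.0000·35.9/22.5 = 90.9467
SG_post = 1 + 90.9467/1000

1.0909


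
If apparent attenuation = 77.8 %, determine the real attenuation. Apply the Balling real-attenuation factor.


RA = AA · 0.8192
RA = 77.8 · 0.8192

63.7338 %


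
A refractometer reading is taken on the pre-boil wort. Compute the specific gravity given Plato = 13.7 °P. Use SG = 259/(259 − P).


SG = 259/(259 − 13.7)

1.0558


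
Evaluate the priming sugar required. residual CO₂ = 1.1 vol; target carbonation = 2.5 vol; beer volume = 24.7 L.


sugar = (target − residual)·4.0·V
sugar = (2.5 − 1.1)·4.0·24.7

138.3200 g


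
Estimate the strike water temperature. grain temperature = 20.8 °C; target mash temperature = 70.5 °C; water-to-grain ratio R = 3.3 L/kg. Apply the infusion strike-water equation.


T_strike = (0.41/R)·(T_mash − T_grain) + T_mash
T_strike = (0.41/3.3)·(70.5 − 20.8) + 70.5

76.6748 °C


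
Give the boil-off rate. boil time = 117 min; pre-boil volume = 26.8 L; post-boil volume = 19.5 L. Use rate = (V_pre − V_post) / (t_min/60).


rate = (26.8 − 19.5) / (117/60)

3.7436 L/hr


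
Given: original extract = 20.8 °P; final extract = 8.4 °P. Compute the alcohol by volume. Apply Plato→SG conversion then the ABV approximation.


SG = 259/(259 − P);  ABV = (OG − FG)·131.25
OG = 259/(259 − 20.8) = 1.0873
FG = 259/(259 − 8.4) = 1.0335
ABV = (1.0873 − 1.0335)·131.25

7.0615 % ABV
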